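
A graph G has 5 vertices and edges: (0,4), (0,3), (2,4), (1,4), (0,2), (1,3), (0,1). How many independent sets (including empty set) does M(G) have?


An independent set in a graphic matroid is an acyclic edge subset.
G has 5 vertices and 7 edges.
Enumerate all 2^7 = 128 subsets, checking for acyclicity.
Total independent sets = 82.

82


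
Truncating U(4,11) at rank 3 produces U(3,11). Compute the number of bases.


Truncating U(4,11) to rank 3 gives U(3,11).
Bases of U(3,11) are all 3-element subsets of 11 elements.
Number of bases = C(11,3) = 11! / (3! * 8!) = 165.

165


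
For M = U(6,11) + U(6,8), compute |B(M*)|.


(M1+M2)* = M1* + M2*.
M1* = U(5,11), bases: C(11,5) = 462.
M2* = U(2,8), bases: C(8,2) = 28.
|B(M*)| = 462 * 28 = 12936.

12936


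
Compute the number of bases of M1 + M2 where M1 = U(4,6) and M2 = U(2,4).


Bases of a direct sum M1 + M2: |B| = |B(M1)| * |B(M2)|.
|B(U(4,6))| = C(6,4) = 15.
|B(U(2,4))| = C(4,2) = 6.
Total bases = 15 * 6 = 90.

90


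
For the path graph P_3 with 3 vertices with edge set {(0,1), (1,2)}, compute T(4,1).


A path on 3 vertices is a tree with 2 edges.
T(x,y) = x^(2) for any tree.
T(4,1) = 4^2 = 16.

16


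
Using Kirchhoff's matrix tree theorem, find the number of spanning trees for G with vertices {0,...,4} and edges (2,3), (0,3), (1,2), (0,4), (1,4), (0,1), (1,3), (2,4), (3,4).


By Kirchhoff's matrix tree theorem, the number of spanning trees equals
the determinant of any cofactor of the Laplacian matrix L.
G has 5 vertices and 9 edges.
Computing the (4 x 4) cofactor determinant gives 75.

75


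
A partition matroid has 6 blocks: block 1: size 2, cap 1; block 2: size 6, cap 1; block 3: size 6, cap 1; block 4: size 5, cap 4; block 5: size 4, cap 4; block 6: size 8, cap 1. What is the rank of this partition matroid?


Rank of a partition matroid = sum of min(|Si|, ci) for each block.
= min(2,1) + min(6,1) + min(6,1) + min(5,4) + min(4,4) + min(8,1)
= 1 + 1 + 1 + 4 + 4 + 1
= 12.

12


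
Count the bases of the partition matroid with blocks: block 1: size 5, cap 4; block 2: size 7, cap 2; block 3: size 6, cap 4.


A basis picks exactly ci elements from block i.
Number of bases = product of C(|Si|, ci).
= C(5,4) * C(7,2) * C(6,4)
= 5 * 21 * 15
= 1575.

1575


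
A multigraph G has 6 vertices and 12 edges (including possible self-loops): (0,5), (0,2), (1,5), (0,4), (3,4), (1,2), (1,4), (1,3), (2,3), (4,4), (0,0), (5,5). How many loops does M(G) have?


In a graphic matroid, a loop is a self-loop edge (u,u) with rank 0.
Examining all 12 edges for self-loops...
Self-loops found: (4,4), (0,0), (5,5)
Number of loops = 3.

3


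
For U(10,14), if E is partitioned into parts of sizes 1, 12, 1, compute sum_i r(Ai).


r(Ai) = min(|Ai|, 10) for each part.
Sum = min(1,10) + min(12,10) + min(1,10)
    = 1 + 10 + 1
    = 12.

12


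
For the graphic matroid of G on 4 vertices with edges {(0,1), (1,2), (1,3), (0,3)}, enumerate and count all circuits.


A circuit in a graphic matroid = edge set of a simple cycle.
G has 4 vertices and 4 edges.
Enumerating all minimal edge subsets forming cycles...
Total circuits found: 1.

1


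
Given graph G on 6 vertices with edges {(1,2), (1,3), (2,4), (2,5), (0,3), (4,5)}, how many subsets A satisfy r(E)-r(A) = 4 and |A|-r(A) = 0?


R(x,y) = sum over A in 2^E of x^(r(E)-r(A)) * y^(|A|-r(A)).
G has 6 vertices, 6 edges. r(E) = 5.
Enumerate all 2^6 = 64 subsets.
Count subsets with r(E)-r(A)=4 and |A|-r(A)=0: 6.

6


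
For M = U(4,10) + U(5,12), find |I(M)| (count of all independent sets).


For a direct sum, |I(M1+M2)| = |I(M1)| * |I(M2)|.
|I(U(4,10))| = sum C(10,k) for k=0..4 = 386.
|I(U(5,12))| = sum C(12,k) for k=0..5 = 1586.
Total = 386 * 1586 = 612196.

612196


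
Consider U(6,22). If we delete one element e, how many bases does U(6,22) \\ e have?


Deleting e from U(6,22) gives U(6,21) since n > r.
Bases of U(6,21) = C(21,6) = 21! / (6! * 15!) = 54264.

54264


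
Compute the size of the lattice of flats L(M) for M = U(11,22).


Flats of U(11,22): every subset of size < 11 is a flat, plus E itself.
Count = C(22,0) + C(22,1) + C(22,2) + C(22,3) + C(22,4) + C(22,5) + C(22,6) + C(22,7) + C(22,8) + C(22,9) + C(22,10) + 1
     = 1 + 22 + 231 + 1540 + 7315 + 26334 + 74613 + 170544 + 319770 + 497420 + 646646 + 1
     = 1744437.

1744437


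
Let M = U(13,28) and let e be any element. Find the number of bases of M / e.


Contracting e from U(13,28) gives U(12,27).
Bases of U(12,27) = C(27,12) = 17383860.

17383860


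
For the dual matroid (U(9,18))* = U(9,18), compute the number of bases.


The dual of U(r,n) is U(n-r, n) = U(9,18).
Bases of U(9,18) are all (9)-element subsets.
|B(M*)| = C(18,9) = 18! / (9! * 9!) = 48620.

48620


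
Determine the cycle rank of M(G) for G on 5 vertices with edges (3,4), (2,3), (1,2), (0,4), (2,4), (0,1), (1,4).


Cycle rank (nullity) = |E| - r(M) = |E| - (|V| - c).
|E| = 7, |V| = 5, c = 1.
Nullity = 7 - (5 - 1) = 7 - 4 = 3.

3


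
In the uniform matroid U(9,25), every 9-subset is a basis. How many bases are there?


Bases of U(9,25) are all 9-element subsets of the 25-element ground set.
Number of bases = C(25,9).
C(25,9) = 25! / (9! * 16!) = 2042975.

2042975


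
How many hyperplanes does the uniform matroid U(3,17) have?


Hyperplanes of U(3,17) are flats of rank 2.
In a uniform matroid, these are exactly the (2)-element subsets.
Count = C(17,2) = 17! / (2! * 15!) = 136.

136


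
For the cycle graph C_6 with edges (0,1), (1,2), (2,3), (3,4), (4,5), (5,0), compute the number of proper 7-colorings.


P(C_6, k) = (k-1)^6 + (-1)^6*(k-1).
P(7) = (6)^6 + 6
= 46656 + 6 = 46662.

46662


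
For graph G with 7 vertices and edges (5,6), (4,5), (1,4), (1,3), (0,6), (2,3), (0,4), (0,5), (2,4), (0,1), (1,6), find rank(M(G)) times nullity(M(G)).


r(M) = |V| - c = 7 - 1 = 6.
nullity = |E| - r(M) = 11 - 6 = 5.
Product = 6 * 5 = 30.

30


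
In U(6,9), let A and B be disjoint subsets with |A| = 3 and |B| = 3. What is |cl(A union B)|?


|A union B| = 3 + 3 = 6 (disjoint).
In U(6,9), cl(S) = S if |S| < 6, else cl(S) = E.
Since 6 >= 6, cl(A union B) = E.
|cl(A union B)| = 9.

9


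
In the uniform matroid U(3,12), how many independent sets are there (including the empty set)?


Independent sets of U(3,12) are all subsets of size <= 3.
Count = C(12,0) + C(12,1) + C(12,2) + C(12,3)
     = 1 + 12 + 66 + 220
     = 299.

299


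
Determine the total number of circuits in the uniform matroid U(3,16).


In U(3,16), circuits are the (4)-element subsets.
Any set of 4 elements is dependent, and removing any one element gives
an independent set of size 3, so it is a minimal dependent set.
Number of circuits = (16 choose 4) = 1820.

1820


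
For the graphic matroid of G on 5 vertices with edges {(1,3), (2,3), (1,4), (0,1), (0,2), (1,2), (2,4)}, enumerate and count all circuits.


A circuit in a graphic matroid = edge set of a simple cycle.
G has 5 vertices and 7 edges.
Enumerating all minimal edge subsets forming cycles...
Total circuits found: 6.

6


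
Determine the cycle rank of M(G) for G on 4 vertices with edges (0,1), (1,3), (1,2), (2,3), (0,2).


Cycle rank (nullity) = |E| - r(M) = |E| - (|V| - c).
|E| = 5, |V| = 4, c = 1.
Nullity = 5 - (4 - 1) = 5 - 3 = 2.

2


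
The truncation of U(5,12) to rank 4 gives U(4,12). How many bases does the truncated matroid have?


Truncating U(5,12) to rank 4 gives U(4,12).
Bases of U(4,12) are all 4-element subsets of 12 elements.
Number of bases = C(12,4) = 12! / (4! * 8!) = 495.

495


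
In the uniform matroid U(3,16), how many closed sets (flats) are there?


Flats of U(3,16): every subset of size < 3 is a flat, plus E itself.
Count = C(16,0) + C(16,1) + C(16,2) + 1
     = 1 + 16 + 120 + 1
     = 138.

138


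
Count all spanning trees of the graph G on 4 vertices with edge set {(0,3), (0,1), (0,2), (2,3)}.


By Kirchhoff's matrix tree theorem, the number of spanning trees equals
the determinant of any cofactor of the Laplacian matrix L.
G has 4 vertices and 4 edges.
Computing the (3 x 3) cofactor determinant gives 3.

3


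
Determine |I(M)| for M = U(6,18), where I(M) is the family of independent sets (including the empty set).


Independent sets of U(6,18) are all subsets of size <= 6.
Count = (18 choose 0) + (18 choose 1) + (18 choose 2) + (18 choose 3) + (18 choose 4) + (18 choose 5) + (18 choose 6)
     = 1 + 18 + 153 + 816 + 3060 + 8568 + 18564
     = 31180.

31180


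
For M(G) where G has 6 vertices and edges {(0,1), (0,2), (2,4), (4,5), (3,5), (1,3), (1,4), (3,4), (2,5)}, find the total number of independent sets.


An independent set in a graphic matroid is an acyclic edge subset.
G has 6 vertices and 9 edges.
Enumerate all 2^9 = 512 subsets, checking for acyclicity.
Total independent sets = 298.

298


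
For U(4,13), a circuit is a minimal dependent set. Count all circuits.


In U(4,13), circuits are the (5)-element subsets.
Any set of 5 elements is dependent, and removing any one element gives
an independent set of size 4, so it is a minimal dependent set.
Number of circuits = C(13,5) = 1287.

1287


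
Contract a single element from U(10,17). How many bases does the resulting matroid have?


Contracting e from U(10,17) gives U(9,16).
Bases of U(9,16) = (16 choose 9) = 11440.

11440


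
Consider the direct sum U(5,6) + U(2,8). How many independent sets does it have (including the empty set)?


For a direct sum, |I(M1+M2)| = |I(M1)| * |I(M2)|.
|I(U(5,6))| = sum C(6,k) for k=0..5 = 63.
|I(U(2,8))| = sum C(8,k) for k=0..2 = 37.
Total = 63 * 37 = 2331.

2331


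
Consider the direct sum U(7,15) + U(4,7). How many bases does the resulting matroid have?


Bases of a direct sum M1 + M2: |B| = |B(M1)| * |B(M2)|.
|B(U(7,15))| = C(15,7) = 6435.
|B(U(4,7))| = C(7,4) = 35.
Total bases = 6435 * 35 = 225225.

225225


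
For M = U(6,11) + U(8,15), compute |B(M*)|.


(M1+M2)* = M1* + M2*.
M1* = U(5,11), bases: C(11,5) = 462.
M2* = U(7,15), bases: C(15,7) = 6435.
|B(M*)| = 462 * 6435 = 2972970.

2972970


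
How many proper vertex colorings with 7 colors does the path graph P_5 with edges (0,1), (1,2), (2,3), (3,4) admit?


P(P_5, k) = k * (k-1)^(4).
P(7) = 7 * 6^4 = 7 * 1296 = 9072.

9072


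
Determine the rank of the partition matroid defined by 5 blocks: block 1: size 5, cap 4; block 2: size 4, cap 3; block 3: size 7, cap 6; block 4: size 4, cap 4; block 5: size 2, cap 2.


Rank of a partition matroid = sum of min(|Si|, ci) for each block.
= min(5,4) + min(4,3) + min(7,6) + min(4,4) + min(2,2)
= 4 + 3 + 6 + 4 + 2
= 19.

19


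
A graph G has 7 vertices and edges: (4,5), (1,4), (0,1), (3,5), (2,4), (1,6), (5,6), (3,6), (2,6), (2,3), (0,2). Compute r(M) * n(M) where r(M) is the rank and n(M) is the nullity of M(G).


r(M) = |V| - c = 7 - 1 = 6.
nullity = |E| - r(M) = 11 - 6 = 5.
Product = 6 * 5 = 30.

30


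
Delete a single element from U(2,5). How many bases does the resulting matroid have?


Deleting e from U(2,5) gives U(2,4) since n > r.
Bases of U(2,4) = C(4,2) = 4! / (2! * 2!) = 6.

6


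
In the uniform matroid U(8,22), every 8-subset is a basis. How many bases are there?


Bases of U(8,22) are all 8-element subsets of the 22-element ground set.
Number of bases = C(22,8).
C(22,8) = 319770.

319770


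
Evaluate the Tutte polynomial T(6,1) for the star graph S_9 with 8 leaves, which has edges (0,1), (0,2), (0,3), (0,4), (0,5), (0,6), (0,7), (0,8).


A star on 9 vertices is a tree with 8 edges.
T(x,y) = x^(8) for any tree.
T(6,1) = 6^8 = 1679616.

1679616


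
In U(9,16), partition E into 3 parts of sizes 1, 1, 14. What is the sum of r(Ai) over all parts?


r(Ai) = min(|Ai|, 9) for each part.
Sum = min(1,9) + min(1,9) + min(14,9)
    = 1 + 1 + 9
    = 11.

11


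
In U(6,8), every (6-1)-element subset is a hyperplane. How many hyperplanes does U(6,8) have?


Hyperplanes of U(6,8) are flats of rank 5.
In a uniform matroid, these are exactly the (5)-element subsets.
Count = C(8,5) = 56.

56


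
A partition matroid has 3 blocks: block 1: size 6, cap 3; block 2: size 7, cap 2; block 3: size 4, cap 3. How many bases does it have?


A basis picks exactly ci elements from block i.
Number of bases = product of C(|Si|, ci).
= C(6,3) * C(7,2) * C(4,3)
= 20 * 21 * 4
= 1680.

1680


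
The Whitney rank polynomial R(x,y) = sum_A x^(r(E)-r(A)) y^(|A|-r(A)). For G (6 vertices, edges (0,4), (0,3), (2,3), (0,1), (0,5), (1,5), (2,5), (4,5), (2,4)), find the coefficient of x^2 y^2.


R(x,y) = sum over A in 2^E of x^(r(E)-r(A)) * y^(|A|-r(A)).
G has 6 vertices, 9 edges. r(E) = 5.
Enumerate all 2^9 = 512 subsets.
Count subsets with r(E)-r(A)=2 and |A|-r(A)=2: 2.

2


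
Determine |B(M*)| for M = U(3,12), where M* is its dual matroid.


The dual of U(r,n) is U(n-r, n) = U(9,12).
Bases of U(9,12) are all (9)-element subsets.
|B(M*)| = (12 choose 9) = 220.

220


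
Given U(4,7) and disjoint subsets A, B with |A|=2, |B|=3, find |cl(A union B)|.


|A union B| = 2 + 3 = 5 (disjoint).
In U(4,7), cl(S) = S if |S| < 4, else cl(S) = E.
Since 5 >= 4, cl(A union B) = E.
|cl(A union B)| = 7.

7


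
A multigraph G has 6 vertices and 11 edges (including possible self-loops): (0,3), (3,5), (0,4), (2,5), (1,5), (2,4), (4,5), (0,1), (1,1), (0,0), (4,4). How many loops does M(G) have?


In a graphic matroid, a loop is a self-loop edge (u,u) with rank 0.
Examining all 11 edges for self-loops...
Self-loops found: (1,1), (0,0), (4,4)
Number of loops = 3.

3


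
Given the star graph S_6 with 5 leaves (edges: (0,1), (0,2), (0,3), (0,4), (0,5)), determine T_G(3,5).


A star on 6 vertices is a tree with 5 edges.
T(x,y) = x^(5) for any tree.
T(3,5) = 3^5 = 243.

243


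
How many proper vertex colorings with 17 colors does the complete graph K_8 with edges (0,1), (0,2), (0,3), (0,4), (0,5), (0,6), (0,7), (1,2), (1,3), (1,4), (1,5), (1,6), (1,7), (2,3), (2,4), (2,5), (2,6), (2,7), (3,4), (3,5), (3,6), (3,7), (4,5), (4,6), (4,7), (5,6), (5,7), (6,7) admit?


P(K_8, k) = k(k-1)(k-2)...(k-7).
P(17) = (17) * (16) * (15) * (14) * (13) * (12) * (11) * (10) = 980179200.

980179200


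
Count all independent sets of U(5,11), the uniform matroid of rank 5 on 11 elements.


Independent sets of U(5,11) are all subsets of size <= 5.
Count = (11 choose 0) + (11 choose 1) + (11 choose 2) + (11 choose 3) + (11 choose 4) + (11 choose 5)
     = 1 + 11 + 55 + 165 + 330 + 462
     = 1024.

1024


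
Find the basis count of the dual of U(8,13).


The dual of U(r,n) is U(n-r, n) = U(5,13).
Bases of U(5,13) are all (5)-element subsets.
|B(M*)| = C(13,5) = 13! / (5! * 8!) = 1287.

1287


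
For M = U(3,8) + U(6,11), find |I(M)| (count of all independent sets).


For a direct sum, |I(M1+M2)| = |I(M1)| * |I(M2)|.
|I(U(3,8))| = sum C(8,k) for k=0..3 = 93.
|I(U(6,11))| = sum C(11,k) for k=0..6 = 1486.
Total = 93 * 1486 = 138198.

138198


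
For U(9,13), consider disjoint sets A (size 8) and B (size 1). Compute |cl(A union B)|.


|A union B| = 8 + 1 = 9 (disjoint).
In U(9,13), cl(S) = S if |S| < 9, else cl(S) = E.
Since 9 >= 9, cl(A union B) = E.
|cl(A union B)| = 13.

13


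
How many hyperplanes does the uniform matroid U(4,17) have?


Hyperplanes of U(4,17) are flats of rank 3.
In a uniform matroid, these are exactly the (3)-element subsets.
Count = C(17,3) = (17 * 16 * 15) / (1 * 2 * 3) = 680.

680


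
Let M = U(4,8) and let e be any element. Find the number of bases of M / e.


Contracting e from U(4,8) gives U(3,7).
Bases of U(3,7) = (7 choose 3) = 35.

35


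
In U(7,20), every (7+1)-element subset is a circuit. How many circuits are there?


In U(7,20), circuits are the (8)-element subsets.
Any set of 8 elements is dependent, and removing any one element gives
an independent set of size 7, so it is a minimal dependent set.
Number of circuits = (20 choose 8) = 125970.

125970


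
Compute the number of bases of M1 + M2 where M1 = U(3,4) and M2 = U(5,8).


Bases of a direct sum M1 + M2: |B| = |B(M1)| * |B(M2)|.
|B(U(3,4))| = C(4,3) = 4.
|B(U(5,8))| = C(8,5) = 56.
Total bases = 4 * 56 = 224.

224


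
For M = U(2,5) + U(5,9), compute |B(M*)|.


(M1+M2)* = M1* + M2*.
M1* = U(3,5), bases: C(5,3) = 10.
M2* = U(4,9), bases: C(9,4) = 126.
|B(M*)| = 10 * 126 = 1260.

1260


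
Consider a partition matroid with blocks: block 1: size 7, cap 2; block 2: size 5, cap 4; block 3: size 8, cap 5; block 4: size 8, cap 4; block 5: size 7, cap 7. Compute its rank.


Rank of a partition matroid = sum of min(|Si|, ci) for each block.
= min(7,2) + min(5,4) + min(8,5) + min(8,4) + min(7,7)
= 2 + 4 + 5 + 4 + 7
= 22.

22


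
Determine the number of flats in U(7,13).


Flats of U(7,13): every subset of size < 7 is a flat, plus E itself.
Count = C(13,0) + C(13,1) + C(13,2) + C(13,3) + C(13,4) + C(13,5) + C(13,6) + 1
     = 1 + 13 + 78 + 286 + 715 + 1287 + 1716 + 1
     = 4097.

4097


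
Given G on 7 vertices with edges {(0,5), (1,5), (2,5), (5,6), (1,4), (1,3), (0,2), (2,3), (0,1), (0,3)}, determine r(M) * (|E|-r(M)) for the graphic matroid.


r(M) = |V| - c = 7 - 1 = 6.
nullity = |E| - r(M) = 10 - 6 = 4.
Product = 6 * 4 = 24.

24


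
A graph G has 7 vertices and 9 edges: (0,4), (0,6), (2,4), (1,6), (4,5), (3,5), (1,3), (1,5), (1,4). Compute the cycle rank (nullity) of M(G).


Cycle rank (nullity) = |E| - r(M) = |E| - (|V| - c).
|E| = 9, |V| = 7, c = 1.
Nullity = 9 - (7 - 1) = 9 - 6 = 3.

3


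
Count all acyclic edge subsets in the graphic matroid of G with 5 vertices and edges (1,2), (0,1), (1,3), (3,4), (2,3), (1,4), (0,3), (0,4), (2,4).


An independent set in a graphic matroid is an acyclic edge subset.
G has 5 vertices and 9 edges.
Enumerate all 2^9 = 512 subsets, checking for acyclicity.
Total independent sets = 198.

198


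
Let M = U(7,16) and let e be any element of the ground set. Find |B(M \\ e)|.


Deleting e from U(7,16) gives U(7,15) since n > r.
Bases of U(7,15) = (15 choose 7) = 6435.

6435


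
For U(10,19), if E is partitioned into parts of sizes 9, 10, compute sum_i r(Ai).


r(Ai) = min(|Ai|, 10) for each part.
Sum = min(9,10) + min(10,10)
    = 9 + 10
    = 19.

19


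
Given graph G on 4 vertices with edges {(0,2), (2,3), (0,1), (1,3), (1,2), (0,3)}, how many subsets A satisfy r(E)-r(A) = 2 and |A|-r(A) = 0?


R(x,y) = sum over A in 2^E of x^(r(E)-r(A)) * y^(|A|-r(A)).
G has 4 vertices, 6 edges. r(E) = 3.
Enumerate all 2^6 = 64 subsets.
Count subsets with r(E)-r(A)=2 and |A|-r(A)=0: 6.

6


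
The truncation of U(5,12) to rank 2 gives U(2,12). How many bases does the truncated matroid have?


Truncating U(5,12) to rank 2 gives U(2,12).
Bases of U(2,12) are all 2-element subsets of 12 elements.
Number of bases = (12 choose 2) = 66.

66


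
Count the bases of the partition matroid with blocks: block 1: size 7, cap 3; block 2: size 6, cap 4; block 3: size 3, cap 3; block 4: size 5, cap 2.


A basis picks exactly ci elements from block i.
Number of bases = product of C(|Si|, ci).
= C(7,3) * C(6,4) * C(3,3) * C(5,2)
= 35 * 15 * 1 * 10
= 5250.

5250


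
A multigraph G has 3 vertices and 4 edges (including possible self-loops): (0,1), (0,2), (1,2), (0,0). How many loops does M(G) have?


In a graphic matroid, a loop is a self-loop edge (u,u) with rank 0.
Examining all 4 edges for self-loops...
Self-loops found: (0,0)
Number of loops = 1.

1


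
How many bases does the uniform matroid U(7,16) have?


Bases of U(7,16) are all 7-element subsets of the 16-element ground set.
Number of bases = C(16,7).
(16 choose 7) = 11440.

11440


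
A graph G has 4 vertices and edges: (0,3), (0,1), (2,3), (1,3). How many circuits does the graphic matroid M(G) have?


A circuit in a graphic matroid = edge set of a simple cycle.
G has 4 vertices and 4 edges.
Enumerating all minimal edge subsets forming cycles...
Total circuits found: 1.

1


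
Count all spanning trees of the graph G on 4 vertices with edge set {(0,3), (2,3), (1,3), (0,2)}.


By Kirchhoff's matrix tree theorem, the number of spanning trees equals
the determinant of any cofactor of the Laplacian matrix L.
G has 4 vertices and 4 edges.
Computing the (3 x 3) cofactor determinant gives 3.

3


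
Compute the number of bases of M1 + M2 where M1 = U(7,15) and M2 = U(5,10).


Bases of a direct sum M1 + M2: |B| = |B(M1)| * |B(M2)|.
|B(U(7,15))| = C(15,7) = 6435.
|B(U(5,10))| = C(10,5) = 252.
Total bases = 6435 * 252 = 1621620.

1621620


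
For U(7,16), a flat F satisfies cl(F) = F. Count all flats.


Flats of U(7,16): every subset of size < 7 is a flat, plus E itself.
Count = (16 choose 0) + (16 choose 1) + (16 choose 2) + (16 choose 3) + (16 choose 4) + (16 choose 5) + (16 choose 6) + 1
     = 1 + 16 + 120 + 560 + 1820 + 4368 + 8008 + 1
     = 14894.

14894


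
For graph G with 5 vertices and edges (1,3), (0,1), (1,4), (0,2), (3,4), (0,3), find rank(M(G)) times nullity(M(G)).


r(M) = |V| - c = 5 - 1 = 4.
nullity = |E| - r(M) = 6 - 4 = 2.
Product = 4 * 2 = 8.

8


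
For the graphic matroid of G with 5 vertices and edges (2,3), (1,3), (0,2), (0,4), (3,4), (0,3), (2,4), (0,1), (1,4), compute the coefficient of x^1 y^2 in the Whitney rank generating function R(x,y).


R(x,y) = sum over A in 2^E of x^(r(E)-r(A)) * y^(|A|-r(A)).
G has 5 vertices, 9 edges. r(E) = 4.
Enumerate all 2^9 = 512 subsets.
Count subsets with r(E)-r(A)=1 and |A|-r(A)=2: 15.

15


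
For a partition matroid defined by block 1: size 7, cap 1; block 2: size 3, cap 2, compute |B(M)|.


A basis picks exactly ci elements from block i.
Number of bases = product of C(|Si|, ci).
= C(7,1) * C(3,2)
= 7 * 3
= 21.

21


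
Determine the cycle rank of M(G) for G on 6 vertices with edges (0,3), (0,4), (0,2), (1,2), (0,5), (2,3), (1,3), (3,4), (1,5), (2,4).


Cycle rank (nullity) = |E| - r(M) = |E| - (|V| - c).
|E| = 10, |V| = 6, c = 1.
Nullity = 10 - (6 - 1) = 10 - 5 = 5.

5


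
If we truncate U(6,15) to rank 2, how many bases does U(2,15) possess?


Truncating U(6,15) to rank 2 gives U(2,15).
Bases of U(2,15) are all 2-element subsets of 15 elements.
Number of bases = (15 choose 2) = 105.

105


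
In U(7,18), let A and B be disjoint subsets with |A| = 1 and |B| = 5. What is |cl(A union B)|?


|A union B| = 1 + 5 = 6 (disjoint).
In U(7,18), cl(S) = S if |S| < 7, else cl(S) = E.
Since 6 < 7, cl(A union B) = A union B.
|cl(A union B)| = 6.

6


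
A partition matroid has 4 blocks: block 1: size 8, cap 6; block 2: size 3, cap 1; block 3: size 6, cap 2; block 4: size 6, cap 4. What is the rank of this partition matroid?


Rank of a partition matroid = sum of min(|Si|, ci) for each block.
= min(8,6) + min(3,1) + min(6,2) + min(6,4)
= 6 + 1 + 2 + 4
= 13.

13


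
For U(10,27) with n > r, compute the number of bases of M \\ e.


Deleting e from U(10,27) gives U(10,26) since n > r.
Bases of U(10,26) = C(26,10) = 5311735.

5311735


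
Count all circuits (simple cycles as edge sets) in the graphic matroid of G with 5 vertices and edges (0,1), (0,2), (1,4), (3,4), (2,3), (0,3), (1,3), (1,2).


A circuit in a graphic matroid = edge set of a simple cycle.
G has 5 vertices and 8 edges.
Enumerating all minimal edge subsets forming cycles...
Total circuits found: 12.

12


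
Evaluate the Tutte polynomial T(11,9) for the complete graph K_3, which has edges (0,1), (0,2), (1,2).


T(K_3; x,y) = x^2 + x + y.
T(11,9) = 121 + 11 + 9 = 141.

141


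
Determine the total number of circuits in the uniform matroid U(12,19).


In U(12,19), circuits are the (13)-element subsets.
Any set of 13 elements is dependent, and removing any one element gives
an independent set of size 12, so it is a minimal dependent set.
Number of circuits = C(19,13) = 19! / (13! * 6!) = 27132.

27132


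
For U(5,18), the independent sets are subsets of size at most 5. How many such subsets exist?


Independent sets of U(5,18) are all subsets of size <= 5.
Count = (18 choose 0) + (18 choose 1) + (18 choose 2) + (18 choose 3) + (18 choose 4) + (18 choose 5)
     = 1 + 18 + 153 + 816 + 3060 + 8568
     = 12616.

12616


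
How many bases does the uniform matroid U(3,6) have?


Bases of U(3,6) are all 3-element subsets of the 6-element ground set.
Number of bases = C(6,3).
C(6,3) = (6 * 5 * 4) / (1 * 2 * 3) = 20.

20


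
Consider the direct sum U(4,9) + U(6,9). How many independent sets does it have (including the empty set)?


For a direct sum, |I(M1+M2)| = |I(M1)| * |I(M2)|.
|I(U(4,9))| = sum C(9,k) for k=0..4 = 256.
|I(U(6,9))| = sum C(9,k) for k=0..6 = 466.
Total = 256 * 466 = 119296.

119296


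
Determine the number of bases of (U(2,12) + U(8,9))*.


(M1+M2)* = M1* + M2*.
M1* = U(10,12), bases: C(12,10) = 66.
M2* = U(1,9), bases: C(9,1) = 9.
|B(M*)| = 66 * 9 = 594.

594


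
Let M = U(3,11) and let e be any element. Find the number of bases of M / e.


Contracting e from U(3,11) gives U(2,10).
Bases of U(2,10) = C(10,2) = (10 * 9) / (1 * 2) = 45.

45


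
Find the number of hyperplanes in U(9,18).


Hyperplanes of U(9,18) are flats of rank 8.
In a uniform matroid, these are exactly the (8)-element subsets.
Count = C(18,8) = 18! / (8! * 10!) = 43758.

43758


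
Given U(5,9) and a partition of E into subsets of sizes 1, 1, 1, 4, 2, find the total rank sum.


r(Ai) = min(|Ai|, 5) for each part.
Sum = min(1,5) + min(1,5) + min(1,5) + min(4,5) + min(2,5)
    = 1 + 1 + 1 + 4 + 2
    = 9.

9


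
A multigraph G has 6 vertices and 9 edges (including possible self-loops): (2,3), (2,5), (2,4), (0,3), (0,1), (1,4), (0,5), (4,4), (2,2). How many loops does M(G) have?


In a graphic matroid, a loop is a self-loop edge (u,u) with rank 0.
Examining all 9 edges for self-loops...
Self-loops found: (4,4), (2,2)
Number of loops = 2.

2


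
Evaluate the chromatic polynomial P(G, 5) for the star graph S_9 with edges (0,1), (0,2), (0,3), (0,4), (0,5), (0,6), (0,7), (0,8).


P(tree, k) = k * (k-1)^(8) for any tree on 9 vertices.
P(5) = 5 * 4^8 = 5 * 65536 = 327680.

327680


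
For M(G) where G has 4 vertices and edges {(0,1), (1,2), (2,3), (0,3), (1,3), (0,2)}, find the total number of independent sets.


An independent set in a graphic matroid is an acyclic edge subset.
G has 4 vertices and 6 edges.
Enumerate all 2^6 = 64 subsets, checking for acyclicity.
Total independent sets = 38.

38


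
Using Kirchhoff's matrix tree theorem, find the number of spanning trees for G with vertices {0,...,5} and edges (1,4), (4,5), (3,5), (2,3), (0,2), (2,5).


By Kirchhoff's matrix tree theorem, the number of spanning trees equals
the determinant of any cofactor of the Laplacian matrix L.
G has 6 vertices and 6 edges.
Computing the (5 x 5) cofactor determinant gives 3.

3


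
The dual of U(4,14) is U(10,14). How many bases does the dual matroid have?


The dual of U(r,n) is U(n-r, n) = U(10,14).
Bases of U(10,14) are all (10)-element subsets.
|B(M*)| = C(14,10) = 1001.

1001


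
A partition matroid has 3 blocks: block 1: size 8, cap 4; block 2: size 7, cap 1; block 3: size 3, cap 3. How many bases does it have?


A basis picks exactly ci elements from block i.
Number of bases = product of C(|Si|, ci).
= C(8,4) * C(7,1) * C(3,3)
= 70 * 7 * 1
= 490.

490


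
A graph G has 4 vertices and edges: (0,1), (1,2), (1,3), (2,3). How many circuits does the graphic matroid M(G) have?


A circuit in a graphic matroid = edge set of a simple cycle.
G has 4 vertices and 4 edges.
Enumerating all minimal edge subsets forming cycles...
Total circuits found: 1.

1


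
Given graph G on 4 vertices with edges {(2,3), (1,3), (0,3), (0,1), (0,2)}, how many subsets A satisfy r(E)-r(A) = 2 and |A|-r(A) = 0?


R(x,y) = sum over A in 2^E of x^(r(E)-r(A)) * y^(|A|-r(A)).
G has 4 vertices, 5 edges. r(E) = 3.
Enumerate all 2^5 = 32 subsets.
Count subsets with r(E)-r(A)=2 and |A|-r(A)=0: 5.

5


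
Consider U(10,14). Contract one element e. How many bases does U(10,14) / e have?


Contracting e from U(10,14) gives U(9,13).
Bases of U(9,13) = C(13,9) = 715.

715


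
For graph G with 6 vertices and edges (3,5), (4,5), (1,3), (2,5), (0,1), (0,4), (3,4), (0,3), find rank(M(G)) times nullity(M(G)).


r(M) = |V| - c = 6 - 1 = 5.
nullity = |E| - r(M) = 8 - 5 = 3.
Product = 5 * 3 = 15.

15


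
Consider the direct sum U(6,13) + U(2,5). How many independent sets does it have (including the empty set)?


For a direct sum, |I(M1+M2)| = |I(M1)| * |I(M2)|.
|I(U(6,13))| = sum C(13,k) for k=0..6 = 4096.
|I(U(2,5))| = sum C(5,k) for k=0..2 = 16.
Total = 4096 * 16 = 65536.

65536


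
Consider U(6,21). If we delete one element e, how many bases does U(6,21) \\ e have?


Deleting e from U(6,21) gives U(6,20) since n > r.
Bases of U(6,20) = C(20,6) = 38760.

38760


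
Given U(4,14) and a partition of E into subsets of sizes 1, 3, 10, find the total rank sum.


r(Ai) = min(|Ai|, 4) for each part.
Sum = min(1,4) + min(3,4) + min(10,4)
    = 1 + 3 + 4
    = 8.

8


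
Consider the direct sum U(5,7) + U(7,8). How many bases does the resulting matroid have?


Bases of a direct sum M1 + M2: |B| = |B(M1)| * |B(M2)|.
|B(U(5,7))| = C(7,5) = 21.
|B(U(7,8))| = C(8,7) = 8.
Total bases = 21 * 8 = 168.

168


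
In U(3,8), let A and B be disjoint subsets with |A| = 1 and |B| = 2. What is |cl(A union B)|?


|A union B| = 1 + 2 = 3 (disjoint).
In U(3,8), cl(S) = S if |S| < 3, else cl(S) = E.
Since 3 >= 3, cl(A union B) = E.
|cl(A union B)| = 8.

8


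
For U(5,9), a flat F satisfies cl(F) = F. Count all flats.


Flats of U(5,9): every subset of size < 5 is a flat, plus E itself.
Count = (9 choose 0) + (9 choose 1) + (9 choose 2) + (9 choose 3) + (9 choose 4) + 1
     = 1 + 9 + 36 + 84 + 126 + 1
     = 257.

257


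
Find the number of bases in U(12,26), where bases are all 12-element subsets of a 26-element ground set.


Bases of U(12,26) are all 12-element subsets of the 26-element ground set.
Number of bases = C(26,12).
(26 choose 12) = 9657700.

9657700


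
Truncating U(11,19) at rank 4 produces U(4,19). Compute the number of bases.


Truncating U(11,19) to rank 4 gives U(4,19).
Bases of U(4,19) are all 4-element subsets of 19 elements.
Number of bases = C(19,4) = (19 * 18 * 17 * 16) / (1 * 2 * 3 * 4) = 3876.

3876


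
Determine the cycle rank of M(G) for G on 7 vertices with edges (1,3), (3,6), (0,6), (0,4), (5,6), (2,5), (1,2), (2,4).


Cycle rank (nullity) = |E| - r(M) = |E| - (|V| - c).
|E| = 8, |V| = 7, c = 1.
Nullity = 8 - (7 - 1) = 8 - 6 = 2.

2


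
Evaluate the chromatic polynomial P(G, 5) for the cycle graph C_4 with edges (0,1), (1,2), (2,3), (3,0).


P(C_4, k) = (k-1)^4 + (-1)^4*(k-1).
P(5) = (4)^4 + 4
= 256 + 4 = 260.

260


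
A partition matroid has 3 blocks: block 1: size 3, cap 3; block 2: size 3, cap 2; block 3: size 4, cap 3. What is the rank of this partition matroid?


Rank of a partition matroid = sum of min(|Si|, ci) for each block.
= min(3,3) + min(3,2) + min(4,3)
= 3 + 2 + 3
= 8.

8


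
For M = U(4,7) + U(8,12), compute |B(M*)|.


(M1+M2)* = M1* + M2*.
M1* = U(3,7), bases: C(7,3) = 35.
M2* = U(4,12), bases: C(12,4) = 495.
|B(M*)| = 35 * 495 = 17325.

17325


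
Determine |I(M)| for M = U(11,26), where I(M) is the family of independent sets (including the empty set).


Independent sets of U(11,26) are all subsets of size <= 11.
Count = (26 choose 0) + (26 choose 1) + (26 choose 2) + (26 choose 3) + (26 choose 4) + (26 choose 5) + (26 choose 6) + (26 choose 7) + (26 choose 8) + (26 choose 9) + (26 choose 10) + (26 choose 11)
     = 1 + 26 + 325 + 2600 + 14950 + 65780 + 230230 + 657800 + 1562275 + 3124550 + 5311735 + 7726160
     = 18696432.

18696432


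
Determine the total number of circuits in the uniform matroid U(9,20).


In U(9,20), circuits are the (10)-element subsets.
Any set of 10 elements is dependent, and removing any one element gives
an independent set of size 9, so it is a minimal dependent set.
Number of circuits = C(20,10) = 20! / (10! * 10!) = 184756.

184756


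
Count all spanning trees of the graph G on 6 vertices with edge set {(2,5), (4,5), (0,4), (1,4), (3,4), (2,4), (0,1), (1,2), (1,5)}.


By Kirchhoff's matrix tree theorem, the number of spanning trees equals
the determinant of any cofactor of the Laplacian matrix L.
G has 6 vertices and 9 edges.
Computing the (5 x 5) cofactor determinant gives 40.

40


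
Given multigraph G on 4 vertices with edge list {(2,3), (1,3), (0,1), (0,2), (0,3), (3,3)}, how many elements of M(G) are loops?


In a graphic matroid, a loop is a self-loop edge (u,u) with rank 0.
Examining all 6 edges for self-loops...
Self-loops found: (3,3)
Number of loops = 1.

1


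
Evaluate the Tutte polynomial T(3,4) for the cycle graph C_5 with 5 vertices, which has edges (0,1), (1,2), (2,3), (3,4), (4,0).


T(C_5; x,y) = x + x^2 + ... + x^(4) + y.
T(3,4) = 3^1 + 3^2 + 3^3 + 3^4 + 4
= 3 + 9 + 27 + 81 + 4
= 124.

124


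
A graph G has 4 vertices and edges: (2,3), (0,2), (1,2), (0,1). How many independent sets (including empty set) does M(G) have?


An independent set in a graphic matroid is an acyclic edge subset.
G has 4 vertices and 4 edges.
Enumerate all 2^4 = 16 subsets, checking for acyclicity.
Total independent sets = 14.

14


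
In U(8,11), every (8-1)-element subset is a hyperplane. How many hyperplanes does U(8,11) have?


Hyperplanes of U(8,11) are flats of rank 7.
In a uniform matroid, these are exactly the (7)-element subsets.
Count = C(11,7) = 330.

330


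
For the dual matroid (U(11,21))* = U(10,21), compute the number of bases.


The dual of U(r,n) is U(n-r, n) = U(10,21).
Bases of U(10,21) are all (10)-element subsets.
|B(M*)| = C(21,10) = 352716.

352716


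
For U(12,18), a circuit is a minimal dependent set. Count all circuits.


In U(12,18), circuits are the (13)-element subsets.
Any set of 13 elements is dependent, and removing any one element gives
an independent set of size 12, so it is a minimal dependent set.
Number of circuits = (18 choose 13) = 8568.

8568


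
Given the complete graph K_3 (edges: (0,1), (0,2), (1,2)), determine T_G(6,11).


T(K_3; x,y) = x^2 + x + y.
T(6,11) = 36 + 6 + 11 = 53.

53


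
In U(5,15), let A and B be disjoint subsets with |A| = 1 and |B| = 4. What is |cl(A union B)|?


|A union B| = 1 + 4 = 5 (disjoint).
In U(5,15), cl(S) = S if |S| < 5, else cl(S) = E.
Since 5 >= 5, cl(A union B) = E.
|cl(A union B)| = 15.

15


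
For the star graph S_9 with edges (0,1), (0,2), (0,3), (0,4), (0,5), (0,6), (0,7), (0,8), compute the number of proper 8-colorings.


P(tree, k) = k * (k-1)^(8) for any tree on 9 vertices.
P(8) = 8 * 7^8 = 8 * 5764801 = 46118408.

46118408


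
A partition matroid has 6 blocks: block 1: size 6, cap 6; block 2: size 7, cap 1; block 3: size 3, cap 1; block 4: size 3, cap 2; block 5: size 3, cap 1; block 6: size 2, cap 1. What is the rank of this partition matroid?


Rank of a partition matroid = sum of min(|Si|, ci) for each block.
= min(6,6) + min(7,1) + min(3,1) + min(3,2) + min(3,1) + min(2,1)
= 6 + 1 + 1 + 2 + 1 + 1
= 12.

12


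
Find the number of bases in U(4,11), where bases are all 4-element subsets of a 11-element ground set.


Bases of U(4,11) are all 4-element subsets of the 11-element ground set.
Number of bases = C(11,4).
C(11,4) = 11! / (4! * 7!) = 330.

330


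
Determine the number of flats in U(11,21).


Flats of U(11,21): every subset of size < 11 is a flat, plus E itself.
Count = (21 choose 0) + (21 choose 1) + (21 choose 2) + (21 choose 3) + (21 choose 4) + (21 choose 5) + (21 choose 6) + (21 choose 7) + (21 choose 8) + (21 choose 9) + (21 choose 10) + 1
     = 1 + 21 + 210 + 1330 + 5985 + 20349 + 54264 + 116280 + 203490 + 293930 + 352716 + 1
     = 1048577.

1048577


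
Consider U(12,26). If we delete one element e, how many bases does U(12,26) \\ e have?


Deleting e from U(12,26) gives U(12,25) since n > r.
Bases of U(12,25) = C(25,12) = 25! / (12! * 13!) = 5200300.

5200300


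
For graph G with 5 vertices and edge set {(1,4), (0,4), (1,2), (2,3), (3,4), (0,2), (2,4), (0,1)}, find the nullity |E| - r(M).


Cycle rank (nullity) = |E| - r(M) = |E| - (|V| - c).
|E| = 8, |V| = 5, c = 1.
Nullity = 8 - (5 - 1) = 8 - 4 = 4.

4


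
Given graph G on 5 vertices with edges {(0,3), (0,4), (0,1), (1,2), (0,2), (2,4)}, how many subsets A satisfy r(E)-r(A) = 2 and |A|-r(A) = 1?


R(x,y) = sum over A in 2^E of x^(r(E)-r(A)) * y^(|A|-r(A)).
G has 5 vertices, 6 edges. r(E) = 4.
Enumerate all 2^6 = 64 subsets.
Count subsets with r(E)-r(A)=2 and |A|-r(A)=1: 2.

2


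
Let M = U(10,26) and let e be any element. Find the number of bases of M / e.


Contracting e from U(10,26) gives U(9,25).
Bases of U(9,25) = C(25,9) = 2042975.

2042975


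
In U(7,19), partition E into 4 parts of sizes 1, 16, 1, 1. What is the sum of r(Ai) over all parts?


r(Ai) = min(|Ai|, 7) for each part.
Sum = min(1,7) + min(16,7) + min(1,7) + min(1,7)
    = 1 + 7 + 1 + 1
    = 10.

10


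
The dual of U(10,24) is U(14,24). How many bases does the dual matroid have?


The dual of U(r,n) is U(n-r, n) = U(14,24).
Bases of U(14,24) are all (14)-element subsets.
|B(M*)| = C(24,14) = 1961256.

1961256


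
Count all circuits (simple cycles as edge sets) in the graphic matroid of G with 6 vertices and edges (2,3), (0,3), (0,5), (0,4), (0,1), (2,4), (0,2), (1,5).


A circuit in a graphic matroid = edge set of a simple cycle.
G has 6 vertices and 8 edges.
Enumerating all minimal edge subsets forming cycles...
Total circuits found: 4.

4


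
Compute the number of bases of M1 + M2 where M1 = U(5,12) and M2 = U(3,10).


Bases of a direct sum M1 + M2: |B| = |B(M1)| * |B(M2)|.
|B(U(5,12))| = C(12,5) = 792.
|B(U(3,10))| = C(10,3) = 120.
Total bases = 792 * 120 = 95040.

95040


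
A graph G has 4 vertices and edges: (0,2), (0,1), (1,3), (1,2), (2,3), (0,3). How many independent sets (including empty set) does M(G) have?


An independent set in a graphic matroid is an acyclic edge subset.
G has 4 vertices and 6 edges.
Enumerate all 2^6 = 64 subsets, checking for acyclicity.
Total independent sets = 38.

38


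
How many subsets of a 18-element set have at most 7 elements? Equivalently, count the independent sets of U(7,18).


Independent sets of U(7,18) are all subsets of size <= 7.
Count = C(18,0) + C(18,1) + C(18,2) + C(18,3) + C(18,4) + C(18,5) + C(18,6) + C(18,7)
     = 1 + 18 + 153 + 816 + 3060 + 8568 + 18564 + 31824
     = 63004.

63004


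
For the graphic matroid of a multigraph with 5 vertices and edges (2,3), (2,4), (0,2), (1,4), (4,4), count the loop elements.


In a graphic matroid, a loop is a self-loop edge (u,u) with rank 0.
Examining all 5 edges for self-loops...
Self-loops found: (4,4)
Number of loops = 1.

1


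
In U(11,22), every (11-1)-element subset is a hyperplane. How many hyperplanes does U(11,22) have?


Hyperplanes of U(11,22) are flats of rank 10.
In a uniform matroid, these are exactly the (10)-element subsets.
Count = C(22,10) = 22! / (10! * 12!) = 646646.

646646


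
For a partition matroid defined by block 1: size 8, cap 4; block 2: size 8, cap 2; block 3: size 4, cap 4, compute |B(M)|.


A basis picks exactly ci elements from block i.
Number of bases = product of C(|Si|, ci).
= C(8,4) * C(8,2) * C(4,4)
= 70 * 28 * 1
= 1960.

1960


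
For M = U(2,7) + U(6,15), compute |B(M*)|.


(M1+M2)* = M1* + M2*.
M1* = U(5,7), bases: C(7,5) = 21.
M2* = U(9,15), bases: C(15,9) = 5005.
|B(M*)| = 21 * 5005 = 105105.

105105


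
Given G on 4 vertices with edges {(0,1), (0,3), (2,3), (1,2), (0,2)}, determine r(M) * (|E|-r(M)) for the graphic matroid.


r(M) = |V| - c = 4 - 1 = 3.
nullity = |E| - r(M) = 5 - 3 = 2.
Product = 3 * 2 = 6.

6


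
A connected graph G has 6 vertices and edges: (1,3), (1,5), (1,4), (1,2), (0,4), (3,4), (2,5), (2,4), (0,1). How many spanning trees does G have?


By Kirchhoff's matrix tree theorem, the number of spanning trees equals
the determinant of any cofactor of the Laplacian matrix L.
G has 6 vertices and 9 edges.
Computing the (5 x 5) cofactor determinant gives 52.

52
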